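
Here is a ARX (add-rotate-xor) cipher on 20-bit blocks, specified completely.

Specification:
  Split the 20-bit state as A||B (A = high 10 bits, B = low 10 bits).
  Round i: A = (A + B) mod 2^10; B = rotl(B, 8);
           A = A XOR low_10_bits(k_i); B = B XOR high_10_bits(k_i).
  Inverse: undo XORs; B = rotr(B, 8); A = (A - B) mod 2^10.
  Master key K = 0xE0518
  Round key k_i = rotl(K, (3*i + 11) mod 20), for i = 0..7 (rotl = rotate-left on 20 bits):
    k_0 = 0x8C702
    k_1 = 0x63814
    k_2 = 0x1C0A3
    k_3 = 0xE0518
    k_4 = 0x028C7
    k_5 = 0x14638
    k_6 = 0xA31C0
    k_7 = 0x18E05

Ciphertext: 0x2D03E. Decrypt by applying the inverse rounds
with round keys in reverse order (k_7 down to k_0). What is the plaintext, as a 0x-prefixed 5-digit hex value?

s_0 = ciphertext = 0x2D03E
s_1 = InvRound(s_0, k_7) = 0x4F574
s_2 = InvRound(s_1, k_6) = 0x46BE3
s_3 = InvRound(s_2, k_5) = 0x15ECB
s_4 = InvRound(s_3, k_4) = 0x62B06
s_5 = InvRound(s_4, k_3) = 0x9DA1C
s_6 = InvRound(s_5, k_2) = 0x48DB2
s_7 = InvRound(s_6, k_1) = 0x11CF0
s_8 = InvRound(s_7, k_0) = 0x0FF06

0x0FF06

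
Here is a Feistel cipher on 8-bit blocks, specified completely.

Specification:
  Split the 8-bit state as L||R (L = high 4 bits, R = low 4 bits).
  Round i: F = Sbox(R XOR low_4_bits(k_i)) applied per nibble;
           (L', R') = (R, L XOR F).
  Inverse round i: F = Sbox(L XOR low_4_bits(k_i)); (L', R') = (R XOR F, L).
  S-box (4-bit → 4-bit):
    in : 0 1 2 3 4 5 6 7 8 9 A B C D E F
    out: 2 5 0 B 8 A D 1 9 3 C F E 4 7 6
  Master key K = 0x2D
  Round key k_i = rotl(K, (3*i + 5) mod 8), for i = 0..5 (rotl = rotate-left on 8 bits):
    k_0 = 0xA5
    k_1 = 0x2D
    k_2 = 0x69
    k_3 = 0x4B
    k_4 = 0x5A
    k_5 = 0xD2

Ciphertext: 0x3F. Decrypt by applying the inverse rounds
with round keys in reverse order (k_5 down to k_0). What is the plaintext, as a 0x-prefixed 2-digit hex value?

s_0 = ciphertext = 0x3F
s_1 = InvRound(s_0, k_5) = 0xA3
s_2 = InvRound(s_1, k_4) = 0x1A
s_3 = InvRound(s_2, k_3) = 0x61
s_4 = InvRound(s_3, k_2) = 0x76
s_5 = InvRound(s_4, k_1) = 0xA7
s_6 = InvRound(s_5, k_0) = 0x1A

0x1A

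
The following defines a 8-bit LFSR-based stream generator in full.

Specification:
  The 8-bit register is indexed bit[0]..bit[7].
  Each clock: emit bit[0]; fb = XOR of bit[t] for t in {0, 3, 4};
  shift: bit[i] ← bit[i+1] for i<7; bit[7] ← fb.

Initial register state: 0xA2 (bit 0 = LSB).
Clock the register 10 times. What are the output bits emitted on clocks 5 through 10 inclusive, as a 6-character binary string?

reg_0 = 0xA2
clock 1: out=0, reg = 0x51
clock 2: out=1, reg = 0x28
clock 3: out=0, reg = 0x94
clock 4: out=0, reg = 0xCA
clock 5: out=0, reg = 0xE5
clock 6: out=1, reg = 0xF2
clock 7: out=0, reg = 0xF9
clock 8: out=1, reg = 0xFC
clock 9: out=0, reg = 0x7E
clock 10: out=0, reg = 0x3F

010100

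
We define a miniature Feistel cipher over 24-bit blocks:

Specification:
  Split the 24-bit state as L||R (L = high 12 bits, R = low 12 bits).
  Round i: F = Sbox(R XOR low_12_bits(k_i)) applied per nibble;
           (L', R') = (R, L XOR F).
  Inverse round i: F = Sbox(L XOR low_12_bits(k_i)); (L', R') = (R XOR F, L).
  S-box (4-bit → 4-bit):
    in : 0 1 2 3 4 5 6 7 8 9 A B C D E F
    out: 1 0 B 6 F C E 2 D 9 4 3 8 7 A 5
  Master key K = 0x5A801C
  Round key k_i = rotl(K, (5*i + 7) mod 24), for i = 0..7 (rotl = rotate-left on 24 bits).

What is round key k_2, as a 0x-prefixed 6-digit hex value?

K = 0x5A801C
k_0 = rotl(K, (5*0+7) mod 24) = rotl(K, 7) = 0x400E2D
k_1 = rotl(K, (5*1+7) mod 24) = rotl(K, 12) = 0x01C5A8
k_2 = rotl(K, (5*2+7) mod 24) = rotl(K, 17) = 0x38B500

0x38B500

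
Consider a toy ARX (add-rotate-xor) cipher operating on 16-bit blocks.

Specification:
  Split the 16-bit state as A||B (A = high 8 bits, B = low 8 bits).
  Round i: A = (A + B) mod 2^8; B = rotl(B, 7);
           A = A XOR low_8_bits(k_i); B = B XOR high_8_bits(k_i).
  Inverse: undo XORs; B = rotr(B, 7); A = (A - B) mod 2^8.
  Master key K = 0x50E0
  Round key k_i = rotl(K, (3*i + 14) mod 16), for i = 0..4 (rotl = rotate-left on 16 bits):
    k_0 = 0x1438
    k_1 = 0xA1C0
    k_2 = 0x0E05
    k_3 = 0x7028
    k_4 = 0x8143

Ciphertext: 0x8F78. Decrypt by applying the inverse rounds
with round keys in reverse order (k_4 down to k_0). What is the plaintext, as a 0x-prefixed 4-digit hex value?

0xA8E6

s_0 = ciphertext = 0x8F78
s_1 = InvRound(s_0, k_4) = 0xD9F3
s_2 = InvRound(s_1, k_3) = 0xEA07
s_3 = InvRound(s_2, k_2) = 0xDD12
s_4 = InvRound(s_3, k_1) = 0xB667
s_5 = InvRound(s_4, k_0) = 0xA8E6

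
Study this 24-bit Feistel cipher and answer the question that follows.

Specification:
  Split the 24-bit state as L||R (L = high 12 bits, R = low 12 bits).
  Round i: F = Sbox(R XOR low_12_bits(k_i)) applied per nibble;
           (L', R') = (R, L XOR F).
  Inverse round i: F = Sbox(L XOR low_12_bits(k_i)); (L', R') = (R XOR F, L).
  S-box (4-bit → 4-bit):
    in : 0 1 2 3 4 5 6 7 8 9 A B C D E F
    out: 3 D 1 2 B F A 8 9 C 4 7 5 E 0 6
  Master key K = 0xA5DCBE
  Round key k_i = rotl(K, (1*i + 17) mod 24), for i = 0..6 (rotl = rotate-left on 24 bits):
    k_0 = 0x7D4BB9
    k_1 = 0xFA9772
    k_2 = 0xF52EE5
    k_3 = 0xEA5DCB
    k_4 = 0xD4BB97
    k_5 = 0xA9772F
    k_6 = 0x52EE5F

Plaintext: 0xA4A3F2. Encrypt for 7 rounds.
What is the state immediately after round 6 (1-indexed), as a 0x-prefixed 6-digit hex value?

0x01BB08

s_0 = plaintext = 0xA4A3F2
s_1 = Round(s_0, k_0) = 0x3F23FD
s_2 = Round(s_1, k_1) = 0x3FD864
s_3 = Round(s_2, k_2) = 0x864960
s_4 = Round(s_3, k_3) = 0x960323
s_5 = Round(s_4, k_4) = 0x32301B
s_6 = Round(s_5, k_5) = 0x01BB08
s_7 = Round(s_6, k_6) = 0xB08FE3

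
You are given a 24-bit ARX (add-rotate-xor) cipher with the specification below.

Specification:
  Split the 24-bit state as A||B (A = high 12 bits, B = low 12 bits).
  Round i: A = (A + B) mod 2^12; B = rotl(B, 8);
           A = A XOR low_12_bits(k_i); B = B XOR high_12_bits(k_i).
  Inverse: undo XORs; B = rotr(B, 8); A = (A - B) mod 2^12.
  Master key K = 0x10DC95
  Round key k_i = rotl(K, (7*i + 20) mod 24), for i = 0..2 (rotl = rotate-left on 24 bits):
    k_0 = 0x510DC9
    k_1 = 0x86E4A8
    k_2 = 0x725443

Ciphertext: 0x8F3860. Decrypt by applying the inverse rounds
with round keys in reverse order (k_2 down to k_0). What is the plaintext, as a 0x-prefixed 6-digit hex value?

s_0 = ciphertext = 0x8F3860
s_1 = InvRound(s_0, k_2) = 0x85145F
s_2 = InvRound(s_1, k_1) = 0x9DD31C
s_3 = InvRound(s_2, k_0) = 0x34E0C6

0x34E0C6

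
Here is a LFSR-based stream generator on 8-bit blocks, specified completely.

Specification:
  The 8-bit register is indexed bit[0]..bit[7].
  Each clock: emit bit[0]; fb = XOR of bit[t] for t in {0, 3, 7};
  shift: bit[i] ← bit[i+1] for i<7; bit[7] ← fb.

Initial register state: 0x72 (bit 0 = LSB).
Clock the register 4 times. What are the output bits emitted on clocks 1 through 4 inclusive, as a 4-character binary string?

0100

reg_0 = 0x72
clock 1: out=0, reg = 0x39
clock 2: out=1, reg = 0x1C
clock 3: out=0, reg = 0x8E
clock 4: out=0, reg = 0x47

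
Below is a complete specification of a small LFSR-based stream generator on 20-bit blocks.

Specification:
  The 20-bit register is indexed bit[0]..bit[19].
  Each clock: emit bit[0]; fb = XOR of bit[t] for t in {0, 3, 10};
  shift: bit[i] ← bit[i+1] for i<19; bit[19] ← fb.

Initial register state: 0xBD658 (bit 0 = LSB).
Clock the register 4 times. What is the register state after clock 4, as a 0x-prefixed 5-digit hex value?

reg_0 = 0xBD658
clock 1: out=0, reg = 0x5EB2C
clock 2: out=0, reg = 0xAF596
clock 3: out=0, reg = 0xD7ACB
clock 4: out=1, reg = 0x6BD65

0x6BD65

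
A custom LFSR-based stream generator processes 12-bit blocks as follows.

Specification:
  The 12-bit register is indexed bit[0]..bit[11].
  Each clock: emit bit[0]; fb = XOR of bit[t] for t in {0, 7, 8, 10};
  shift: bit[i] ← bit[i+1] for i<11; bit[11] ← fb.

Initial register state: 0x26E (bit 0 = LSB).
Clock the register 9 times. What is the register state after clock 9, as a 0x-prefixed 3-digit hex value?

0x641

reg_0 = 0x26E
clock 1: out=0, reg = 0x137
clock 2: out=1, reg = 0x09B
clock 3: out=1, reg = 0x04D
clock 4: out=1, reg = 0x826
clock 5: out=0, reg = 0x413
clock 6: out=1, reg = 0x209
clock 7: out=1, reg = 0x904
clock 8: out=0, reg = 0xC82
clock 9: out=0, reg = 0x641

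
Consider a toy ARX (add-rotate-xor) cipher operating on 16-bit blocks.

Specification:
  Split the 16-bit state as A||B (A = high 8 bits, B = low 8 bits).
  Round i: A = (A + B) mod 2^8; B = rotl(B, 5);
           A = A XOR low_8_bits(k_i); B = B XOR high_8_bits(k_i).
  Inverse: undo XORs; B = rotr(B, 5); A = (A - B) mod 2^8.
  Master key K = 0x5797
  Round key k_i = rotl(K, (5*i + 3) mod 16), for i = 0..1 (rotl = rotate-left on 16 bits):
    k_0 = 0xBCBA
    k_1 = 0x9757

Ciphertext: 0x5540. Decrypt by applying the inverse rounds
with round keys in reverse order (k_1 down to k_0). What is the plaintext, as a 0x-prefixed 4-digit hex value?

s_0 = ciphertext = 0x5540
s_1 = InvRound(s_0, k_1) = 0x44BE
s_2 = InvRound(s_1, k_0) = 0xEE10

0xEE10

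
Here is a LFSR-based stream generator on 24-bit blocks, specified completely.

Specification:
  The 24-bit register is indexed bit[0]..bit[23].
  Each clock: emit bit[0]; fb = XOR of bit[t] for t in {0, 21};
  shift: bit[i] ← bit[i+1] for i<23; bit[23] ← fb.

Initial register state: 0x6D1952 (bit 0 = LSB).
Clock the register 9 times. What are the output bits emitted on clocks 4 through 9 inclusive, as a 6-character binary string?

reg_0 = 0x6D1952
clock 1: out=0, reg = 0xB68CA9
clock 2: out=1, reg = 0x5B4654
clock 3: out=0, reg = 0x2DA32A
clock 4: out=0, reg = 0x96D195
clock 5: out=1, reg = 0xCB68CA
clock 6: out=0, reg = 0x65B465
clock 7: out=1, reg = 0x32DA32
clock 8: out=0, reg = 0x996D19
clock 9: out=1, reg = 0xCCB68C

010101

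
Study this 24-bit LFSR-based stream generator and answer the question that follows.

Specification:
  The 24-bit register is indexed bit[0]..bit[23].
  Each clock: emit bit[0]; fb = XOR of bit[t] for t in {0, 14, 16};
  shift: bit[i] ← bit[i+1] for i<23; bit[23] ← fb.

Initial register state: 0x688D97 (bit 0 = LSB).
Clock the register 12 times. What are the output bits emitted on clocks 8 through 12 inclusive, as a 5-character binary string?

11011

reg_0 = 0x688D97
clock 1: out=1, reg = 0xB446CB
clock 2: out=1, reg = 0x5A2365
clock 3: out=1, reg = 0xAD11B2
clock 4: out=0, reg = 0xD688D9
clock 5: out=1, reg = 0xEB446C
clock 6: out=0, reg = 0x75A236
clock 7: out=0, reg = 0xBAD11B
clock 8: out=1, reg = 0x5D688D
clock 9: out=1, reg = 0xAEB446
clock 10: out=0, reg = 0x575A23
clock 11: out=1, reg = 0xABAD11
clock 12: out=1, reg = 0x55D688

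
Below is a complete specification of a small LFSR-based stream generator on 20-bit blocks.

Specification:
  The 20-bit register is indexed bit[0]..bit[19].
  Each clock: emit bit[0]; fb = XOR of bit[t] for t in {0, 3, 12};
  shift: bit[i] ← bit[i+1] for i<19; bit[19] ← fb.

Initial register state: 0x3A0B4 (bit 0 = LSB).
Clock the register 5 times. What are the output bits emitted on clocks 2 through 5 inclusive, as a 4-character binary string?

reg_0 = 0x3A0B4
clock 1: out=0, reg = 0x1D05A
clock 2: out=0, reg = 0x0E82D
clock 3: out=1, reg = 0x07416
clock 4: out=0, reg = 0x83A0B
clock 5: out=1, reg = 0xC1D05

0101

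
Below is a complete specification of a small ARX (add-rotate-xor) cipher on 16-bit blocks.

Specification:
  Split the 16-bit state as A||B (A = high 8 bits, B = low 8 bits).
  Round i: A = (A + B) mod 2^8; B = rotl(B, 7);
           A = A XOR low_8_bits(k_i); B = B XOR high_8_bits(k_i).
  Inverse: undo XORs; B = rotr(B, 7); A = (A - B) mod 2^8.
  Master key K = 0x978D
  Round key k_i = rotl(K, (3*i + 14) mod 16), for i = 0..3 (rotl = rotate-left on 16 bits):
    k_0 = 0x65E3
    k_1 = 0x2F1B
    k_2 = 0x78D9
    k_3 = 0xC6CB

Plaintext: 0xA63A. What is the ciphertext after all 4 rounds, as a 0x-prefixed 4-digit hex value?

s_0 = plaintext = 0xA63A
s_1 = Round(s_0, k_0) = 0x0378
s_2 = Round(s_1, k_1) = 0x6013
s_3 = Round(s_2, k_2) = 0xAAF1
s_4 = Round(s_3, k_3) = 0x503E

0x503E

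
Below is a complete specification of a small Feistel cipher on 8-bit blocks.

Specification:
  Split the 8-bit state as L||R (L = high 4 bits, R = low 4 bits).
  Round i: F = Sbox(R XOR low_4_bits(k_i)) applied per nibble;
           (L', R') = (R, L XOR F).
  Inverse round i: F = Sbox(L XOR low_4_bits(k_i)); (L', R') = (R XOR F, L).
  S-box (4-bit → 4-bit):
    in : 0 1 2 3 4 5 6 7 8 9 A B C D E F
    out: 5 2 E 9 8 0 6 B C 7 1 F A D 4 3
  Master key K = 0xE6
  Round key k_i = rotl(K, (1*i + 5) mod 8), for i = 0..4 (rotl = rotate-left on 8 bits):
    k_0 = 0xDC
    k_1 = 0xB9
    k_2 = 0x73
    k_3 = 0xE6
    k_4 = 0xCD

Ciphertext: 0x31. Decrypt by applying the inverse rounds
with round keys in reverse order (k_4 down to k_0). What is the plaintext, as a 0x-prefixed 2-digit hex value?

s_0 = ciphertext = 0x31
s_1 = InvRound(s_0, k_4) = 0x53
s_2 = InvRound(s_1, k_3) = 0xA5
s_3 = InvRound(s_2, k_2) = 0x2A
s_4 = InvRound(s_3, k_1) = 0x52
s_5 = InvRound(s_4, k_0) = 0x55

0x55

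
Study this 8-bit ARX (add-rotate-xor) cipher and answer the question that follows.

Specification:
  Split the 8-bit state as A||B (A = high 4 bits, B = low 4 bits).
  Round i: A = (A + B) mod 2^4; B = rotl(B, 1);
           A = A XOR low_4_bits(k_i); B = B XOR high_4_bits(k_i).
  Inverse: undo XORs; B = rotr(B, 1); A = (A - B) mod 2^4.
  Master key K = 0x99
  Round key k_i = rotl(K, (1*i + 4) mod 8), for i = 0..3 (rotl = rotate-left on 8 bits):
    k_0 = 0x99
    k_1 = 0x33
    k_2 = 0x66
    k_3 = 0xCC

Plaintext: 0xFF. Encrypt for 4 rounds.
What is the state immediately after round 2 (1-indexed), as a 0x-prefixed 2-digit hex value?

0xEF

s_0 = plaintext = 0xFF
s_1 = Round(s_0, k_0) = 0x76
s_2 = Round(s_1, k_1) = 0xEF
s_3 = Round(s_2, k_2) = 0xB9
s_4 = Round(s_3, k_3) = 0x8F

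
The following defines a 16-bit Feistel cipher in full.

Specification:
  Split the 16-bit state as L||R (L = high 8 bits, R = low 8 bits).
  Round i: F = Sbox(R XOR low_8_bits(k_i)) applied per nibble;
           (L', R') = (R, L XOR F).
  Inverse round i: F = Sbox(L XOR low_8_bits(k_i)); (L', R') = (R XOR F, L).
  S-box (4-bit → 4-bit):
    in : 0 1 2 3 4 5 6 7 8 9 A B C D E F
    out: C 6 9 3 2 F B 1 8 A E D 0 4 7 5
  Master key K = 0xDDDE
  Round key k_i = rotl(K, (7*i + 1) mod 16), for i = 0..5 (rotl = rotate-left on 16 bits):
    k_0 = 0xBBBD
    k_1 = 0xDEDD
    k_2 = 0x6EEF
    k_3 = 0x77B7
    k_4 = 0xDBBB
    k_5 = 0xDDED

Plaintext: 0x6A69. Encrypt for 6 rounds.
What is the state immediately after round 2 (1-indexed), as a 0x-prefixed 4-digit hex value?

0x2836

s_0 = plaintext = 0x6A69
s_1 = Round(s_0, k_0) = 0x6928
s_2 = Round(s_1, k_1) = 0x2836
s_3 = Round(s_2, k_2) = 0x3662
s_4 = Round(s_3, k_3) = 0x6279
s_5 = Round(s_4, k_4) = 0x796B
s_6 = Round(s_5, k_5) = 0x6BF2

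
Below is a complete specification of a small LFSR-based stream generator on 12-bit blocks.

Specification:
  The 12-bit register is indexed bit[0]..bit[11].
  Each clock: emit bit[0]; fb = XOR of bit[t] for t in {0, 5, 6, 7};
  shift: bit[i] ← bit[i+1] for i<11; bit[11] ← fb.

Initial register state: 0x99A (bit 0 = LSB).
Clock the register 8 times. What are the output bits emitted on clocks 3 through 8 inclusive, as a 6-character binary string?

reg_0 = 0x99A
clock 1: out=0, reg = 0xCCD
clock 2: out=1, reg = 0xE66
clock 3: out=0, reg = 0x733
clock 4: out=1, reg = 0x399
clock 5: out=1, reg = 0x1CC
clock 6: out=0, reg = 0x0E6
clock 7: out=0, reg = 0x873
clock 8: out=1, reg = 0xC39

011001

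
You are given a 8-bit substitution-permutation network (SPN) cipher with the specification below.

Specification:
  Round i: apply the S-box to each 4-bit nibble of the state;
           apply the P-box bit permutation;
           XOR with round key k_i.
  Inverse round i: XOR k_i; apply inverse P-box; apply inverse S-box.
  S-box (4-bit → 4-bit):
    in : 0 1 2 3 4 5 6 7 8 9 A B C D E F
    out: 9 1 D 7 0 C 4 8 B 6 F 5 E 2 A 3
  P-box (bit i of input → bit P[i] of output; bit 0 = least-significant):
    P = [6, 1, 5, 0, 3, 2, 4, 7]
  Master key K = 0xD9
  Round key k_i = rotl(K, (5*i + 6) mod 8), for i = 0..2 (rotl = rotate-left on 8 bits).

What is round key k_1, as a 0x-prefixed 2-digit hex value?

0xCE

K = 0xD9
k_0 = rotl(K, (5*0+6) mod 8) = rotl(K, 6) = 0x76
k_1 = rotl(K, (5*1+6) mod 8) = rotl(K, 3) = 0xCE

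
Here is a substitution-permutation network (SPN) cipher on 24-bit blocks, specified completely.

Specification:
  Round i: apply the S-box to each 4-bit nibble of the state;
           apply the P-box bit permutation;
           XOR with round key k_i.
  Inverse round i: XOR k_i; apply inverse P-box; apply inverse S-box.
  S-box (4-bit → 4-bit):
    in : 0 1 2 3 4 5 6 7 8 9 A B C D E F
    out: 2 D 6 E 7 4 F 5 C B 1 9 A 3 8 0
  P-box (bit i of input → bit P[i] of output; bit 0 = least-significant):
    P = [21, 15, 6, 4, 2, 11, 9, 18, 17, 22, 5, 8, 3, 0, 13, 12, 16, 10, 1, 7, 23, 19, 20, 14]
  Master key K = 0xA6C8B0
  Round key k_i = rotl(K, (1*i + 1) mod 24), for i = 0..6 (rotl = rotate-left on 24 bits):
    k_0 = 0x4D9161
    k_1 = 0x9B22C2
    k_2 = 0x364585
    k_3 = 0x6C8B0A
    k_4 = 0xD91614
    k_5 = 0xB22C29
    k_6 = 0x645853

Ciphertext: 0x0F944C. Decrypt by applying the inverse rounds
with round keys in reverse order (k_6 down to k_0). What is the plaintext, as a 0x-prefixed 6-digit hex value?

0xFD2131

s_0 = ciphertext = 0x0F944C
s_1 = InvRound(s_0, k_6) = 0xC4DDD9
s_2 = InvRound(s_1, k_5) = 0x8E86E6
s_3 = InvRound(s_2, k_4) = 0x51E4E3
s_4 = InvRound(s_3, k_3) = 0x394837
s_5 = InvRound(s_4, k_2) = 0x06F1CE
s_6 = InvRound(s_5, k_1) = 0x6ABE10
s_7 = InvRound(s_6, k_0) = 0xFD2131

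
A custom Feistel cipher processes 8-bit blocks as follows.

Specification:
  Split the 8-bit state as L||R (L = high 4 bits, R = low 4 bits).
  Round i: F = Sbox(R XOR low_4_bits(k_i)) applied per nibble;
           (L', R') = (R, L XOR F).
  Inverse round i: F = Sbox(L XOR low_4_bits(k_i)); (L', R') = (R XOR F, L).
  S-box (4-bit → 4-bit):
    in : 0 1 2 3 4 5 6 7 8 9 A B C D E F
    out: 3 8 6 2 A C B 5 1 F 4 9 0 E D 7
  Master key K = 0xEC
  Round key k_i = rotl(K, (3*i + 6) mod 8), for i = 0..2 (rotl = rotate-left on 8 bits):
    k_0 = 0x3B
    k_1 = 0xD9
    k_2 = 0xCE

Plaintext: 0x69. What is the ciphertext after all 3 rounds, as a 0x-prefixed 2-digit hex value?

s_0 = plaintext = 0x69
s_1 = Round(s_0, k_0) = 0x90
s_2 = Round(s_1, k_1) = 0x06
s_3 = Round(s_2, k_2) = 0x61

0x61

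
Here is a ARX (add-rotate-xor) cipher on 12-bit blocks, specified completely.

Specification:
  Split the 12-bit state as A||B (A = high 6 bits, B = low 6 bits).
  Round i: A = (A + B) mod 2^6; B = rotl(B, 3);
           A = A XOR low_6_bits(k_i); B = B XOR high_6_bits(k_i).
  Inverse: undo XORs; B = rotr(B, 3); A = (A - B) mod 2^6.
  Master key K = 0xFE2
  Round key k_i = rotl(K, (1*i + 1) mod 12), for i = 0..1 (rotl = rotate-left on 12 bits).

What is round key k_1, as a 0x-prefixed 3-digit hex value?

0xF8B

K = 0xFE2
k_0 = rotl(K, (1*0+1) mod 12) = rotl(K, 1) = 0xFC5
k_1 = rotl(K, (1*1+1) mod 12) = rotl(K, 2) = 0xF8B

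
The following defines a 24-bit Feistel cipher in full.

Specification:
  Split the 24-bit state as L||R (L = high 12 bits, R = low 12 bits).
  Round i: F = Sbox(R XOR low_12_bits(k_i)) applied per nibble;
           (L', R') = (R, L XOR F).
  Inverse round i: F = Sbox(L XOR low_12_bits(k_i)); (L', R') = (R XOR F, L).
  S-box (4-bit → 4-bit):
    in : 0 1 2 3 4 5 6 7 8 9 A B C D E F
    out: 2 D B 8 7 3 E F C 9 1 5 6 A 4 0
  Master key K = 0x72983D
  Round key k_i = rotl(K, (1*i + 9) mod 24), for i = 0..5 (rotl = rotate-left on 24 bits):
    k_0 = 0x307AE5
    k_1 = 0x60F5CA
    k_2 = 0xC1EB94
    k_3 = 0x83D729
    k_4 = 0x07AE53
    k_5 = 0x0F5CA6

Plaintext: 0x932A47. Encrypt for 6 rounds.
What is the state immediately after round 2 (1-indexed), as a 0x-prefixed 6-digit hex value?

0xB29E0F

s_0 = plaintext = 0x932A47
s_1 = Round(s_0, k_0) = 0xA47B29
s_2 = Round(s_1, k_1) = 0xB29E0F
s_3 = Round(s_2, k_2) = 0xE0F8BC
s_4 = Round(s_3, k_3) = 0x8BCE9C
s_5 = Round(s_4, k_4) = 0xE9CADC
s_6 = Round(s_5, k_5) = 0xADC06D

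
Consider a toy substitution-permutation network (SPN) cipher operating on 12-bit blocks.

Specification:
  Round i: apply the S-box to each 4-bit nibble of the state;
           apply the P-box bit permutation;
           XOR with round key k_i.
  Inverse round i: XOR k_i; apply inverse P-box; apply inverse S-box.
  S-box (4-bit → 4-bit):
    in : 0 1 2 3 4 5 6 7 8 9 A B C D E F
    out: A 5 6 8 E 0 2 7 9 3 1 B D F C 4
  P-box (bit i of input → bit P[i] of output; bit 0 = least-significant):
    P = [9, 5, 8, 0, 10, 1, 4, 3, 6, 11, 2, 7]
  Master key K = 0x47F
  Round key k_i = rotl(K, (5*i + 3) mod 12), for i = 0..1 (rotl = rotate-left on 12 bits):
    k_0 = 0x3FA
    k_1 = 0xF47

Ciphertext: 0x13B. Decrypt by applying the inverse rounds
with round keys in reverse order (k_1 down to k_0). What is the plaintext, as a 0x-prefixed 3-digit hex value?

0x570

s_0 = ciphertext = 0x13B
s_1 = InvRound(s_0, k_1) = 0x7C9
s_2 = InvRound(s_1, k_0) = 0x570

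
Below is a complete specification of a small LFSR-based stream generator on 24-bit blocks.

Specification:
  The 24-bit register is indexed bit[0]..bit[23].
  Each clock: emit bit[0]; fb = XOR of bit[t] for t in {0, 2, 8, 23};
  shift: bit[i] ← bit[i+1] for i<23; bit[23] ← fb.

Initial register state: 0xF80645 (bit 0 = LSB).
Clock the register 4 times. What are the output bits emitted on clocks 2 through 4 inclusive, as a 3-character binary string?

010

reg_0 = 0xF80645
clock 1: out=1, reg = 0xFC0322
clock 2: out=0, reg = 0x7E0191
clock 3: out=1, reg = 0x3F00C8
clock 4: out=0, reg = 0x1F8064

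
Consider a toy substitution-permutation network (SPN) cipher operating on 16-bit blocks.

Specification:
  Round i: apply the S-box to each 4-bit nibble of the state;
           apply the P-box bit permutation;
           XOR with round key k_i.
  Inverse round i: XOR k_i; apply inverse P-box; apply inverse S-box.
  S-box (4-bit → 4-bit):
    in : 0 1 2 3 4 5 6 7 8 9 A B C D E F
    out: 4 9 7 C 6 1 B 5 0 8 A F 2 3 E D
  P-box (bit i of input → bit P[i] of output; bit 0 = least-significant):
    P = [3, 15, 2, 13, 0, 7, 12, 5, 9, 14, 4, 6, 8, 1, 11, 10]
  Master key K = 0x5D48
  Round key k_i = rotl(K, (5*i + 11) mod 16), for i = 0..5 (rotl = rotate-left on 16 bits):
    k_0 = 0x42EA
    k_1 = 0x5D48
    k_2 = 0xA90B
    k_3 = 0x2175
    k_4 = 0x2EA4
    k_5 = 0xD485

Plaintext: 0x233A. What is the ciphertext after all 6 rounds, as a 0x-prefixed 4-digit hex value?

0x777D

s_0 = plaintext = 0x233A
s_1 = Round(s_0, k_0) = 0xFB98
s_2 = Round(s_1, k_1) = 0x1238
s_3 = Round(s_2, k_2) = 0xFE3B
s_4 = Round(s_3, k_3) = 0xDC09
s_5 = Round(s_4, k_4) = 0x5FA6
s_6 = Round(s_5, k_5) = 0x777D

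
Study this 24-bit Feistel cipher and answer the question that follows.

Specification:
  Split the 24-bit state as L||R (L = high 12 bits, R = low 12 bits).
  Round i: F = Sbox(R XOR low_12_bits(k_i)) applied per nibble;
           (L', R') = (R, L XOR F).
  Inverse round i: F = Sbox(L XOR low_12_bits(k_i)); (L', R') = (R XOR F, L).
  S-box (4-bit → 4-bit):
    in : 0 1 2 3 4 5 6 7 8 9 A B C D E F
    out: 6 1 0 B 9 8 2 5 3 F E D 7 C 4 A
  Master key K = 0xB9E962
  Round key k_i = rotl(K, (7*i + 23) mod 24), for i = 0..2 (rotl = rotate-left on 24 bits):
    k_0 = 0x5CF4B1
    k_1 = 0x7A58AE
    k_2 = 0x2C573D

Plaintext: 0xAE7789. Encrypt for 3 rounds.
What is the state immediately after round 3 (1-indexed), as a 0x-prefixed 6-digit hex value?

s_0 = plaintext = 0xAE7789
s_1 = Round(s_0, k_0) = 0x789154
s_2 = Round(s_1, k_1) = 0x154827
s_3 = Round(s_2, k_2) = 0x827B4A

0x827B4A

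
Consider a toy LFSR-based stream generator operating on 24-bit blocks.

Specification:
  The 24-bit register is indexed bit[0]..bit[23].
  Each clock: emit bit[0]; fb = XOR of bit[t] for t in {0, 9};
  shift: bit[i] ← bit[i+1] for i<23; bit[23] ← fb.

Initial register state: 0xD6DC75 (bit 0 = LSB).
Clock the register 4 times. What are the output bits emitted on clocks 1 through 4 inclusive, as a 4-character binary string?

1010

reg_0 = 0xD6DC75
clock 1: out=1, reg = 0xEB6E3A
clock 2: out=0, reg = 0xF5B71D
clock 3: out=1, reg = 0x7ADB8E
clock 4: out=0, reg = 0xBD6DC7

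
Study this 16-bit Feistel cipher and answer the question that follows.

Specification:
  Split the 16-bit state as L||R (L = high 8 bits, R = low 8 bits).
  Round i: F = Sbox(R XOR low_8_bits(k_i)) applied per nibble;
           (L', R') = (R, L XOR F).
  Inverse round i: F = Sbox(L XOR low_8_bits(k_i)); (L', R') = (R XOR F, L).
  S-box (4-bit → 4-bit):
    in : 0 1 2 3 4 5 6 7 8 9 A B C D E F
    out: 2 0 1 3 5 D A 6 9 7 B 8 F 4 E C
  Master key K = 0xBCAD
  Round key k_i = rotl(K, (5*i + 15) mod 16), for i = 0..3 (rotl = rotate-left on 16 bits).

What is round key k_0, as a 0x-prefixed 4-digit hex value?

0xDE56

K = 0xBCAD
k_0 = rotl(K, (5*0+15) mod 16) = rotl(K, 15) = 0xDE56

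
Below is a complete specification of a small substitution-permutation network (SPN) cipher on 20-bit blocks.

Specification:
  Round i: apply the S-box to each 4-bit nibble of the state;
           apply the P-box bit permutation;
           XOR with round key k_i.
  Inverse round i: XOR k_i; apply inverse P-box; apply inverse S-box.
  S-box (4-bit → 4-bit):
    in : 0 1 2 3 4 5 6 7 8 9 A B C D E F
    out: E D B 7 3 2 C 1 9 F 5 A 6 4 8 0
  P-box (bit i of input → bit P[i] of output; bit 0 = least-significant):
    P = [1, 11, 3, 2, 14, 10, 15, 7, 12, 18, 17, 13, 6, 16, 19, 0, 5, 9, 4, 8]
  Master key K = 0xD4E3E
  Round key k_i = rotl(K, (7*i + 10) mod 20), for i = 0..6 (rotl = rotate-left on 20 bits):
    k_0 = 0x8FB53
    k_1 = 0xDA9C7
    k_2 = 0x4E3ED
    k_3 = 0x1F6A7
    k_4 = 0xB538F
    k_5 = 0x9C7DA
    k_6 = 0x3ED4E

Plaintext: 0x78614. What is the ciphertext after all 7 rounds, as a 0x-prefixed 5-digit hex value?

0x5EA64

s_0 = plaintext = 0x78614
s_1 = Round(s_0, k_0) = 0xA13B0
s_2 = Round(s_1, k_1) = 0x3B53A
s_3 = Round(s_2, k_2) = 0x125D6
s_4 = Round(s_3, k_3) = 0x477DA
s_5 = Round(s_4, k_4) = 0xBC1E5
s_6 = Round(s_5, k_5) = 0x2FC5A
s_7 = Round(s_6, k_6) = 0x5EA64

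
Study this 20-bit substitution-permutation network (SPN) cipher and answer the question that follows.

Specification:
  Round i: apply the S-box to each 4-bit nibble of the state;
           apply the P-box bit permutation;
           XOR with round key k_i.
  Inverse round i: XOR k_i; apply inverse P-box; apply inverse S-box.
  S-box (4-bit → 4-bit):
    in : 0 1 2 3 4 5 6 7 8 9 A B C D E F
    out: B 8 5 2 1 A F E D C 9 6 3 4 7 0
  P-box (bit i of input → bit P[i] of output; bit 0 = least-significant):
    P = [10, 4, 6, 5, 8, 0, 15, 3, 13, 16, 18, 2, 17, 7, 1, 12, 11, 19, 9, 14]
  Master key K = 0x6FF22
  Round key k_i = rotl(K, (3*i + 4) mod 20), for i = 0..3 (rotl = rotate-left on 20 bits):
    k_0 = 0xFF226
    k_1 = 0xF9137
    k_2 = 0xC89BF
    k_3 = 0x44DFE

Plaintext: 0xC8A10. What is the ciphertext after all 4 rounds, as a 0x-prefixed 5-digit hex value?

0xE8DAB

s_0 = plaintext = 0xC8A10
s_1 = Round(s_0, k_0) = 0x5CE18
s_2 = Round(s_1, k_1) = 0x0F5DF
s_3 = Round(s_2, k_2) = 0x541BB
s_4 = Round(s_3, k_3) = 0xE8DAB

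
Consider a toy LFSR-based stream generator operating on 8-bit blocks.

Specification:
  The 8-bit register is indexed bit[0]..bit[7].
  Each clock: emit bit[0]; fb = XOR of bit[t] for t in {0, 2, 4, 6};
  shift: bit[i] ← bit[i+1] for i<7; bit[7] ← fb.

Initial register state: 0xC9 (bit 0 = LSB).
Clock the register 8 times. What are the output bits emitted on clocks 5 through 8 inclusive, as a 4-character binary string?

0011

reg_0 = 0xC9
clock 1: out=1, reg = 0x64
clock 2: out=0, reg = 0x32
clock 3: out=0, reg = 0x99
clock 4: out=1, reg = 0x4C
clock 5: out=0, reg = 0x26
clock 6: out=0, reg = 0x93
clock 7: out=1, reg = 0x49
clock 8: out=1, reg = 0x24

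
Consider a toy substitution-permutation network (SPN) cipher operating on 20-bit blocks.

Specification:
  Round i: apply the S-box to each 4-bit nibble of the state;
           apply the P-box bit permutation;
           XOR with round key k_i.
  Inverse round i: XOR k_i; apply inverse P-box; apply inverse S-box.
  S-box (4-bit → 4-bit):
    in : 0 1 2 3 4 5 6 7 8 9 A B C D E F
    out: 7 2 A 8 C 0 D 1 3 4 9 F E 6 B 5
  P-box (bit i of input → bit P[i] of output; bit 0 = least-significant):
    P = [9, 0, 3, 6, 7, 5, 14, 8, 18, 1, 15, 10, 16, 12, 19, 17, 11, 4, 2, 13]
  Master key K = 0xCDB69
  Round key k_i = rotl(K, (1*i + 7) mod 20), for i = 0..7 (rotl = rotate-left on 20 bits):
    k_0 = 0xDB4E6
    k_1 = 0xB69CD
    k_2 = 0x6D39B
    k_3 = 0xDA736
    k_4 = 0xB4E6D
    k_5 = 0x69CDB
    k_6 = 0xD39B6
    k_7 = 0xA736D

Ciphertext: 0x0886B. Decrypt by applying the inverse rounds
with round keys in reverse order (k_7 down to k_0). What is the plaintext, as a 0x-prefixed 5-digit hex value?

0x2D21F

s_0 = ciphertext = 0x0886B
s_1 = InvRound(s_0, k_7) = 0x6CD47
s_2 = InvRound(s_1, k_6) = 0x2B402
s_3 = InvRound(s_2, k_5) = 0xE577C
s_4 = InvRound(s_3, k_4) = 0x88731
s_5 = InvRound(s_4, k_3) = 0x47851
s_6 = InvRound(s_5, k_2) = 0xA3DA6
s_7 = InvRound(s_6, k_1) = 0x582DC
s_8 = InvRound(s_7, k_0) = 0x2D21F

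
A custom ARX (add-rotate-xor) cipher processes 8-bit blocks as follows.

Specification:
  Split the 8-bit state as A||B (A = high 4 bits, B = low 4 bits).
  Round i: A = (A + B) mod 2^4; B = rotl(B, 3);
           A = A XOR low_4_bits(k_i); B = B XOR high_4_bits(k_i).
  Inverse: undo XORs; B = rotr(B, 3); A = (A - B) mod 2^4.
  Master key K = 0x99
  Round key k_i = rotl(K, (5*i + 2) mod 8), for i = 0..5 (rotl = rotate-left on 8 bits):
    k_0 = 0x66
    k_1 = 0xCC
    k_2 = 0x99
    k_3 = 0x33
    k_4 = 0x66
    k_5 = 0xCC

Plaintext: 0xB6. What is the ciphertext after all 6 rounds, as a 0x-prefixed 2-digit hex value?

s_0 = plaintext = 0xB6
s_1 = Round(s_0, k_0) = 0x75
s_2 = Round(s_1, k_1) = 0x06
s_3 = Round(s_2, k_2) = 0xFA
s_4 = Round(s_3, k_3) = 0xA6
s_5 = Round(s_4, k_4) = 0x65
s_6 = Round(s_5, k_5) = 0x76

0x76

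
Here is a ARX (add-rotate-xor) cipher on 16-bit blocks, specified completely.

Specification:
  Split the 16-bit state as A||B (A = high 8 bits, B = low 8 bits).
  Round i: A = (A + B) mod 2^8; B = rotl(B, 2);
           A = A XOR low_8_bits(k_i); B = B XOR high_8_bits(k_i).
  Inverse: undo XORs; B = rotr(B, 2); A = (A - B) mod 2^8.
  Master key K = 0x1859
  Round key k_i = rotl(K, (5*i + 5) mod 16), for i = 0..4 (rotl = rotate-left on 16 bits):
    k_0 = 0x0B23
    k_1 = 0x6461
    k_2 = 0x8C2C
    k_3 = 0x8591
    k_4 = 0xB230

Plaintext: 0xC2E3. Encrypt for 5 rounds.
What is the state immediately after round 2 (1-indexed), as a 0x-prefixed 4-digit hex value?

0x6B76

s_0 = plaintext = 0xC2E3
s_1 = Round(s_0, k_0) = 0x8684
s_2 = Round(s_1, k_1) = 0x6B76
s_3 = Round(s_2, k_2) = 0xCD55
s_4 = Round(s_3, k_3) = 0xB3D0
s_5 = Round(s_4, k_4) = 0xB3F1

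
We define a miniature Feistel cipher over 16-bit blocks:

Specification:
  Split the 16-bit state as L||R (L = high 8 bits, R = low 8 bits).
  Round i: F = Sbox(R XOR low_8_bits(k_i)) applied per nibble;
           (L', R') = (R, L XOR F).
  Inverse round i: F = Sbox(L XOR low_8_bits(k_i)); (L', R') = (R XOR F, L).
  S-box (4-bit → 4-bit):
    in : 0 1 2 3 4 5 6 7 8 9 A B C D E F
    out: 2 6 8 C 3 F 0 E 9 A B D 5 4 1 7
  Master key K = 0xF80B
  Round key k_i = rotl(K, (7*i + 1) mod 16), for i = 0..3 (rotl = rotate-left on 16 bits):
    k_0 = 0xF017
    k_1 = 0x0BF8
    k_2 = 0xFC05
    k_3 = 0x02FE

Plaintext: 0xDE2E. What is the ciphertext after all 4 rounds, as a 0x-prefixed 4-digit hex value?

s_0 = plaintext = 0xDE2E
s_1 = Round(s_0, k_0) = 0x2E14
s_2 = Round(s_1, k_1) = 0x143B
s_3 = Round(s_2, k_2) = 0x3BD5
s_4 = Round(s_3, k_3) = 0xD5B6

0xD5B6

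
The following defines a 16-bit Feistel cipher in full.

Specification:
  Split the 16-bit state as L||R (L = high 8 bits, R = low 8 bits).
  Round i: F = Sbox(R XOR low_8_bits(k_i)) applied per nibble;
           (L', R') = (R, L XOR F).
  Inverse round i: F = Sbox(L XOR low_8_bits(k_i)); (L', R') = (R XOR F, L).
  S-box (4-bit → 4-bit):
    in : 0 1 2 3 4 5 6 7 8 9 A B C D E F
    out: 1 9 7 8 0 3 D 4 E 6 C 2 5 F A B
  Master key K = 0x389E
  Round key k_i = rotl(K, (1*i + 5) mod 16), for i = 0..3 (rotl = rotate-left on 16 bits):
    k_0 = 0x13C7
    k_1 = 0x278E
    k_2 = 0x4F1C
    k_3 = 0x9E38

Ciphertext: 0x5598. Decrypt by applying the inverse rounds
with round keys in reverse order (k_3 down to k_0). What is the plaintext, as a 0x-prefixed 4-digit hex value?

s_0 = ciphertext = 0x5598
s_1 = InvRound(s_0, k_3) = 0x4755
s_2 = InvRound(s_1, k_2) = 0x6747
s_3 = InvRound(s_2, k_1) = 0xE167
s_4 = InvRound(s_3, k_0) = 0x1AE1

0x1AE1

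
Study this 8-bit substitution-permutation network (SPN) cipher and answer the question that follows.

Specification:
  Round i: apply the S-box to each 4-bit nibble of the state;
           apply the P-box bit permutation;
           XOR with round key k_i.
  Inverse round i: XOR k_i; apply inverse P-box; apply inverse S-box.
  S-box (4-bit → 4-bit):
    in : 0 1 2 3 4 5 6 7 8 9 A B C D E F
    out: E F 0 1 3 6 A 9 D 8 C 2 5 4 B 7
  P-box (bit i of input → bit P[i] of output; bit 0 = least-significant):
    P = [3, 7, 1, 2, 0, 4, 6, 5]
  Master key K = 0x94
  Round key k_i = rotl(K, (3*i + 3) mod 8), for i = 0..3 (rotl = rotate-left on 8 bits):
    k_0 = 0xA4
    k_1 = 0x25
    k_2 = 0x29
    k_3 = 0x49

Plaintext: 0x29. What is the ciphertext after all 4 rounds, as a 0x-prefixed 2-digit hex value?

s_0 = plaintext = 0x29
s_1 = Round(s_0, k_0) = 0xA0
s_2 = Round(s_1, k_1) = 0xC3
s_3 = Round(s_2, k_2) = 0x60
s_4 = Round(s_3, k_3) = 0xFF

0xFF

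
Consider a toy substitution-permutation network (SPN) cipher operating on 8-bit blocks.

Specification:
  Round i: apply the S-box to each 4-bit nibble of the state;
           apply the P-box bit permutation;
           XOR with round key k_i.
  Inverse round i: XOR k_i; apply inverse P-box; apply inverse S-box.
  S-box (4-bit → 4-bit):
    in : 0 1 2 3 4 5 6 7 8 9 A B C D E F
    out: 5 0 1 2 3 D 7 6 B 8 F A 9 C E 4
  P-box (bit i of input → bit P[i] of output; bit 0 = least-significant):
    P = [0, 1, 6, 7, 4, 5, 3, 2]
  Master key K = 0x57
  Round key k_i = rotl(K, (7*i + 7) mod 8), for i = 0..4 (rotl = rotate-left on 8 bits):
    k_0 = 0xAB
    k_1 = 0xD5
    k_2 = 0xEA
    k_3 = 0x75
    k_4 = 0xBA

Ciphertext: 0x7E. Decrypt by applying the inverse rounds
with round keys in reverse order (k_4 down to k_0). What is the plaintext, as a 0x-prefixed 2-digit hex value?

0x65

s_0 = ciphertext = 0x7E
s_1 = InvRound(s_0, k_4) = 0x9D
s_2 = InvRound(s_1, k_3) = 0x7D
s_3 = InvRound(s_2, k_2) = 0xC8
s_4 = InvRound(s_3, k_1) = 0x52
s_5 = InvRound(s_4, k_0) = 0x65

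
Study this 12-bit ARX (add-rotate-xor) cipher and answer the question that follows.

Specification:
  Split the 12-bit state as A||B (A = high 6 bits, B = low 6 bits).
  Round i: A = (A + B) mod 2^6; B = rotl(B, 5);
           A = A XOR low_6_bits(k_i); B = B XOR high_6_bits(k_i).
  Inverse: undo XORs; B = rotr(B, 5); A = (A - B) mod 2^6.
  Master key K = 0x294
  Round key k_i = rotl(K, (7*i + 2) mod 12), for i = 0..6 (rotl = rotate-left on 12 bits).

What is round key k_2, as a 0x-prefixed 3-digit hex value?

K = 0x294
k_0 = rotl(K, (7*0+2) mod 12) = rotl(K, 2) = 0xA50
k_1 = rotl(K, (7*1+2) mod 12) = rotl(K, 9) = 0x852
k_2 = rotl(K, (7*2+2) mod 12) = rotl(K, 4) = 0x942

0x942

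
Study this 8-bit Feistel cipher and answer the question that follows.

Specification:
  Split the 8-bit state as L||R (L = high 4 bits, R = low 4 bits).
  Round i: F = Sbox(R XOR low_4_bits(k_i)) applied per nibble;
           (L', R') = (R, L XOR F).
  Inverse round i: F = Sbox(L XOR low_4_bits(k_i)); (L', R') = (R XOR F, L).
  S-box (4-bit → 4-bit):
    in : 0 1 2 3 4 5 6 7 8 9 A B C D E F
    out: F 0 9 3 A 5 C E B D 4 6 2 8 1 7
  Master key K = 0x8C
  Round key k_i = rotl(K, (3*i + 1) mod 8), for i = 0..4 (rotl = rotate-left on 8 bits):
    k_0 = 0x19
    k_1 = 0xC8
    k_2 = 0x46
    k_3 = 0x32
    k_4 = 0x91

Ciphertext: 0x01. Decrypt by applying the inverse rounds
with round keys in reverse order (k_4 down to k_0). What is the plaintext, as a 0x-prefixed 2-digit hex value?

0xF1

s_0 = ciphertext = 0x01
s_1 = InvRound(s_0, k_4) = 0x10
s_2 = InvRound(s_1, k_3) = 0x31
s_3 = InvRound(s_2, k_2) = 0x43
s_4 = InvRound(s_3, k_1) = 0x14
s_5 = InvRound(s_4, k_0) = 0xF1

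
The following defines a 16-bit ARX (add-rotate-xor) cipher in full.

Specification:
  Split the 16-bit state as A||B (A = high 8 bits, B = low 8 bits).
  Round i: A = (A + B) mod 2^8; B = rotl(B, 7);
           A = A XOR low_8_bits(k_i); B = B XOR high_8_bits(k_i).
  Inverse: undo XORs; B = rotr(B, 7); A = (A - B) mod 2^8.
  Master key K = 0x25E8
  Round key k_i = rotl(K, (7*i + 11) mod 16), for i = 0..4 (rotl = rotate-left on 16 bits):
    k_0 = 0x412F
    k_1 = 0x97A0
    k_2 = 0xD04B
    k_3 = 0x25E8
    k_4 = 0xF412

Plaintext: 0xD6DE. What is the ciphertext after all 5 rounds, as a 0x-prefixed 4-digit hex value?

0x5542

s_0 = plaintext = 0xD6DE
s_1 = Round(s_0, k_0) = 0x9B2E
s_2 = Round(s_1, k_1) = 0x6980
s_3 = Round(s_2, k_2) = 0xA290
s_4 = Round(s_3, k_3) = 0xDA6D
s_5 = Round(s_4, k_4) = 0x5542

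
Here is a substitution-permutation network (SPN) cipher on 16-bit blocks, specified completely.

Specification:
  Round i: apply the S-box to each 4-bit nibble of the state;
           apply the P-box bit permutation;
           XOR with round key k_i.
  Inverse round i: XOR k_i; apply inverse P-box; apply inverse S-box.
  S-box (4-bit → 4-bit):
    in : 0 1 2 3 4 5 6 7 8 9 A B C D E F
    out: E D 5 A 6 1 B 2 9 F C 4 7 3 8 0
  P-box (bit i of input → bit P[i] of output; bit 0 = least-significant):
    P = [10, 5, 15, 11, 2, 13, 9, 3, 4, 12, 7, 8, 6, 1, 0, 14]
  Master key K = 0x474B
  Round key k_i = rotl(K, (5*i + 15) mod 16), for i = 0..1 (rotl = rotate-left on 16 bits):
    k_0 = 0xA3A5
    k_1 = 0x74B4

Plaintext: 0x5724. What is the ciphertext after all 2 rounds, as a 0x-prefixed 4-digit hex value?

0x9B22

s_0 = plaintext = 0x5724
s_1 = Round(s_0, k_0) = 0x31C1
s_2 = Round(s_1, k_1) = 0x9B22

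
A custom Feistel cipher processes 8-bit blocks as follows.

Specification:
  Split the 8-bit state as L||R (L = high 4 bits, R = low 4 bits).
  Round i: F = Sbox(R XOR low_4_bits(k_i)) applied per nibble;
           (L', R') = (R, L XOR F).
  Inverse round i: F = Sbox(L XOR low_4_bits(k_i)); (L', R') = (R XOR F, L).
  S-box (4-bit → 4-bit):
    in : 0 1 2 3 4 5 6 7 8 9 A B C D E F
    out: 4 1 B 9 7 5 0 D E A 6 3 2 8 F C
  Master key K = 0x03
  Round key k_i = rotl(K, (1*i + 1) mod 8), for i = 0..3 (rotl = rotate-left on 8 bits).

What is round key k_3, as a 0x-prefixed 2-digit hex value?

0x30

K = 0x03
k_0 = rotl(K, (1*0+1) mod 8) = rotl(K, 1) = 0x06
k_1 = rotl(K, (1*1+1) mod 8) = rotl(K, 2) = 0x0C
k_2 = rotl(K, (1*2+1) mod 8) = rotl(K, 3) = 0x18
k_3 = rotl(K, (1*3+1) mod 8) = rotl(K, 4) = 0x30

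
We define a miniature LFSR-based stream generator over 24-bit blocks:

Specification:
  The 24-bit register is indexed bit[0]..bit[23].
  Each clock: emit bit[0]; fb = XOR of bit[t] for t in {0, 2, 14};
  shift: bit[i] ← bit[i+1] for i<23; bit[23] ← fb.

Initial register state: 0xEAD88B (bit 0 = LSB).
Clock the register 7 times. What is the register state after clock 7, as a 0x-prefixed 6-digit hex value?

reg_0 = 0xEAD88B
clock 1: out=1, reg = 0x756C45
clock 2: out=1, reg = 0xBAB622
clock 3: out=0, reg = 0x5D5B11
clock 4: out=1, reg = 0x2EAD88
clock 5: out=0, reg = 0x1756C4
clock 6: out=0, reg = 0x0BAB62
clock 7: out=0, reg = 0x05D5B1

0x05D5B1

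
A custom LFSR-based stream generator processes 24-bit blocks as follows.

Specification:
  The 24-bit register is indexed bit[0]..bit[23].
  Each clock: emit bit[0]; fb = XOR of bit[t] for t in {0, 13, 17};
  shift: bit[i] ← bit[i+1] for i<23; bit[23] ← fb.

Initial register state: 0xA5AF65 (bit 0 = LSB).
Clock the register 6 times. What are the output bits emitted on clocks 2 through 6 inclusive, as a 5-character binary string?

01001

reg_0 = 0xA5AF65
clock 1: out=1, reg = 0x52D7B2
clock 2: out=0, reg = 0xA96BD9
clock 3: out=1, reg = 0x54B5EC
clock 4: out=0, reg = 0xAA5AF6
clock 5: out=0, reg = 0xD52D7B
clock 6: out=1, reg = 0x6A96BD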